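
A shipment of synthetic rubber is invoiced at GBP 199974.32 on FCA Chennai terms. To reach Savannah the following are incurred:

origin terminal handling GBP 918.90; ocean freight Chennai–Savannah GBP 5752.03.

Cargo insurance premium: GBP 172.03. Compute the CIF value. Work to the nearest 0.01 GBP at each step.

CIF value: GBP 206817.28

CIF = FCA price + pre-shipment costs + freight + insurance
CIF = 199974.32 + 918.90 + 5752.03 + 172.03 = 206817.28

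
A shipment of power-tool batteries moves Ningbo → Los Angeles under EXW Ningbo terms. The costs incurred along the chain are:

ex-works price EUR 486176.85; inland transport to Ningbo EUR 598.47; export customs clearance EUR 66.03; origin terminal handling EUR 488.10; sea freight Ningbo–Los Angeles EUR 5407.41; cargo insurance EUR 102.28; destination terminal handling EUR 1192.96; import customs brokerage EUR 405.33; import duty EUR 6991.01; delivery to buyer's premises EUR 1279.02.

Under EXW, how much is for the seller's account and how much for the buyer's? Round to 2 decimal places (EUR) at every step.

EXW: the seller makes goods available at their premises; the buyer bears all onward costs.
Seller's account: goods 486176.85 = 486176.85
Buyer's account: inland to port 598.47 + export clearance 66.03 + origin terminal 488.10 + freight 5407.41 + insurance 102.28 + destination terminal 1192.96 + brokerage 405.33 + duty 6991.01 + delivery 1279.02 = 16530.61

Seller: EUR 486176.85; buyer: EUR 16530.61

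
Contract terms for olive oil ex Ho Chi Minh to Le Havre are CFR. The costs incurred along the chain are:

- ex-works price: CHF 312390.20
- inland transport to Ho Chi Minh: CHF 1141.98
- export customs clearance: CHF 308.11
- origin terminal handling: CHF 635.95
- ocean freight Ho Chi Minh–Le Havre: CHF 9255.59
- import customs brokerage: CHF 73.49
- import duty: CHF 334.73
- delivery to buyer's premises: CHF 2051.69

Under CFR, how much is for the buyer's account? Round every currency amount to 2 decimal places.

Buyer's account: CHF 2459.91

CFR: the seller pays costs through ocean freight to the destination port, but not insurance.
Seller's account: goods 312390.20 + inland to port 1141.98 + export clearance 308.11 + origin terminal 635.95 + freight 9255.59 = 323731.83
Buyer's account: brokerage 73.49 + duty 334.73 + delivery 2051.69 = 2459.91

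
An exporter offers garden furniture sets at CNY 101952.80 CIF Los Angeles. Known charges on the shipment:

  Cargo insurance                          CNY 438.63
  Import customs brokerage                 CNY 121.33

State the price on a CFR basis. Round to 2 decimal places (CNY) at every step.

CFR price: CNY 101514.17

Not relevant to the conversion: brokerage — on the buyer under both terms; not part of either seller's price.
From CIF to CFR, the seller no longer bears: insurance.
CFR price = 101952.80 − 438.63 = 101514.17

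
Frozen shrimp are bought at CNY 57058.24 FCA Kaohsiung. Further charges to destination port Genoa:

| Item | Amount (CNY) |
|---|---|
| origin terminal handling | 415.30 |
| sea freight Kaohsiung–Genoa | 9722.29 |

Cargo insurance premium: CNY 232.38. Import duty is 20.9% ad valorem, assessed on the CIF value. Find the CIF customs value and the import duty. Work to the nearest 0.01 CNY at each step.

CIF = FCA price + pre-shipment costs + freight + insurance
CIF = 57058.24 + 415.30 + 9722.29 + 232.38 = 67428.21
Import duty = 67428.21 × 20.9% = 14092.50

CIF value: CNY 67428.21; import duty: CNY 14092.50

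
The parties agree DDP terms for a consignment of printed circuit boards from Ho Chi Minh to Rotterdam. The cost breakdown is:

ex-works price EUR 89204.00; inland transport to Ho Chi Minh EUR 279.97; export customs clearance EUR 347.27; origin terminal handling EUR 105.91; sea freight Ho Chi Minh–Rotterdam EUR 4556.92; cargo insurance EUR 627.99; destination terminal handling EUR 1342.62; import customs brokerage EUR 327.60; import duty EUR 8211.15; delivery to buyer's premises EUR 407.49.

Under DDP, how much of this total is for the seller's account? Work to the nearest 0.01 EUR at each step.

Seller's account: EUR 105410.92

DDP: the seller bears all costs including import duty.
Seller's account: goods 89204.00 + inland to port 279.97 + export clearance 347.27 + origin terminal 105.91 + freight 4556.92 + insurance 627.99 + destination terminal 1342.62 + brokerage 327.60 + duty 8211.15 + delivery 407.49 = 105410.92
Buyer's account: 0.00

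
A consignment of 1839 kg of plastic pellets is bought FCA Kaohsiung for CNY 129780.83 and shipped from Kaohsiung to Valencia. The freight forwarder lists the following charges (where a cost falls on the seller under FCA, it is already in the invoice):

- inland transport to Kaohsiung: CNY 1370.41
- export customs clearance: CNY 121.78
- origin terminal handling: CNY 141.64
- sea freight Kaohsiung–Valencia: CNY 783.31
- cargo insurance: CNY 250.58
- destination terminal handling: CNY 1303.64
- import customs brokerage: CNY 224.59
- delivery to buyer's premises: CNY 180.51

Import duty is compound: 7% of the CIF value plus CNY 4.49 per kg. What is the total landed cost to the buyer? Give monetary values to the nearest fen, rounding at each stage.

FCA: the seller delivers export-cleared goods to the carrier; the buyer bears costs from that point.
Already in the invoice (seller's account under FCA): inland to port, export clearance — exclude.
CIF value = FCA price + origin terminal + freight + insurance = 129780.83 + 141.64 + 783.31 + 250.58 = 130956.36
Ad valorem component: 130956.36 × 7% = 9166.95
Specific component: 1839 × 4.49 = 8257.11
Import duty = 9166.95 + 8257.11 = 17424.06
Buyer bears: origin terminal 141.64 + freight 783.31 + insurance 250.58 + destination terminal 1303.64 + brokerage 224.59 + delivery 180.51 + duty 17424.06 = 20308.33
Landed cost = invoice 129780.83 + 20308.33 = 150089.16

Total landed cost: CNY 150089.16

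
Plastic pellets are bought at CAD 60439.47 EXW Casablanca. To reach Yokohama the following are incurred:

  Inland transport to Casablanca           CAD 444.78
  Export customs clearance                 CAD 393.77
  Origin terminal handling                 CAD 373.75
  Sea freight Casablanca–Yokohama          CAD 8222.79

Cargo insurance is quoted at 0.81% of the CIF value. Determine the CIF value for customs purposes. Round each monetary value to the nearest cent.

CIF value: CAD 70445.17

Let C be the CIF value. C = EXW price + pre-shipment costs + freight + 0.81% × C
C − 0.81% × C = 60439.47 + 444.78 + 393.77 + 373.75 + 8222.79
0.9919 × C = 69874.56
C = 69874.56 / 0.9919 = 70445.17
Insurance premium = 0.81% × 70445.17 = 570.61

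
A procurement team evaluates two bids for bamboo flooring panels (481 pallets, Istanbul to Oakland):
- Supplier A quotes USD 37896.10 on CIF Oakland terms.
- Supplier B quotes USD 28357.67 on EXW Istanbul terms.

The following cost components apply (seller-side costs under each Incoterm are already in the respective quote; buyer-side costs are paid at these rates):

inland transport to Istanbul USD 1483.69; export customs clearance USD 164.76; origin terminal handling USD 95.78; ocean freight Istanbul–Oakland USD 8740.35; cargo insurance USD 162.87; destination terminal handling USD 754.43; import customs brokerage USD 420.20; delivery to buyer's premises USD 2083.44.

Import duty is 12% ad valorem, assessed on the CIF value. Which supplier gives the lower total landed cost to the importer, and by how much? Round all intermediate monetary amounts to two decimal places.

Supplier A is cheaper by USD 1242.10

Supplier A (CIF):
The CIF price already equals the CIF value: 37896.10
Import duty = 37896.10 × 12% = 4547.53
Buyer bears (A): 754.43 + 420.20 + 2083.44 = 3258.07
Landed cost (A) = invoice 37896.10 + 3258.07 + duty 4547.53 = 45701.70
Supplier B (EXW):
CIF value = EXW price + inland to port + export clearance + origin terminal + freight + insurance = 28357.67 + 1483.69 + 164.76 + 95.78 + 8740.35 + 162.87 = 39005.12
Import duty = 39005.12 × 12% = 4680.61
Buyer bears (B): 1483.69 + 164.76 + 95.78 + 8740.35 + 162.87 + 754.43 + 420.20 + 2083.44 = 13905.52
Landed cost (B) = invoice 28357.67 + 13905.52 + duty 4680.61 = 46943.80
Difference = |45701.70 − 46943.80| = 1242.10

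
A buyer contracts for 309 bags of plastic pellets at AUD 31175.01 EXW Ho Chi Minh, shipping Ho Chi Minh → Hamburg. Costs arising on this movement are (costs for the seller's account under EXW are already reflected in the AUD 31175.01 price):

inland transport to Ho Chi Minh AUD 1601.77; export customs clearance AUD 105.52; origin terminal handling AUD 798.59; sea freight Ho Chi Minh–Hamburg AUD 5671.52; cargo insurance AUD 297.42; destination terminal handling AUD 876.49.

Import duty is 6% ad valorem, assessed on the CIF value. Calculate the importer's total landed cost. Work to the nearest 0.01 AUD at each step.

EXW: the seller makes goods available at their premises; the buyer bears all onward costs.
CIF value = EXW price + inland to port + export clearance + origin terminal + freight + insurance = 31175.01 + 1601.77 + 105.52 + 798.59 + 5671.52 + 297.42 = 39649.83
Import duty = 39649.83 × 6% = 2378.99
Buyer bears: inland to port 1601.77 + export clearance 105.52 + origin terminal 798.59 + freight 5671.52 + insurance 297.42 + destination terminal 876.49 + duty 2378.99 = 11730.30
Landed cost = invoice 31175.01 + 11730.30 = 42905.31

Total landed cost: AUD 42905.31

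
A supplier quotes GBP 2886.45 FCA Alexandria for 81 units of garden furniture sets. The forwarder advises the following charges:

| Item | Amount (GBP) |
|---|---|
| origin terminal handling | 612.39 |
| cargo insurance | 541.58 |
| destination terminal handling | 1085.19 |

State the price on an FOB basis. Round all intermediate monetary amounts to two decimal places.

Not relevant to the conversion: insurance, destination terminal — on the buyer under both terms; not part of either seller's price.
From FCA to FOB, the seller additionally bears: origin terminal.
FOB price = 2886.45 + 612.39 = 3498.84

FOB price: GBP 3498.84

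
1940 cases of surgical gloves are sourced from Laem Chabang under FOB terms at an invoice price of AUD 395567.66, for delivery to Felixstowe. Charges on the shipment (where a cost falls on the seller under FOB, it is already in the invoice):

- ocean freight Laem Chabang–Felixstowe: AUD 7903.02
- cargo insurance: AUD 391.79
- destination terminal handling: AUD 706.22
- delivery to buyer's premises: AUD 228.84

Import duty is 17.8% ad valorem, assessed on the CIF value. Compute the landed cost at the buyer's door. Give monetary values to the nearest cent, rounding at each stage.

Total landed cost: AUD 476685.05

FOB: the seller bears costs until goods are on board at the origin port; the buyer bears freight, insurance and all costs thereafter.
CIF value = FOB price + freight + insurance = 395567.66 + 7903.02 + 391.79 = 403862.47
Import duty = 403862.47 × 17.8% = 71887.52
Buyer bears: freight 7903.02 + insurance 391.79 + destination terminal 706.22 + delivery 228.84 + duty 71887.52 = 81117.39
Landed cost = invoice 395567.66 + 81117.39 = 476685.05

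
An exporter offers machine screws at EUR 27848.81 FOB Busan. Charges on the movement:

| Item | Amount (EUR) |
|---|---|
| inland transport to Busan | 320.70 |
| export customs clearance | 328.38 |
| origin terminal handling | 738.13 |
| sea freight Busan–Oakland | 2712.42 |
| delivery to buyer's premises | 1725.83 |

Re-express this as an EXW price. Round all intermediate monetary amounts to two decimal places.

Not relevant to the conversion: freight, delivery — on the buyer under both terms; not part of either seller's price.
From FOB to EXW, the seller no longer bears: inland to port, export clearance, origin terminal.
EXW price = 27848.81 − 320.70 − 328.38 − 738.13 = 26461.60

EXW price: EUR 26461.60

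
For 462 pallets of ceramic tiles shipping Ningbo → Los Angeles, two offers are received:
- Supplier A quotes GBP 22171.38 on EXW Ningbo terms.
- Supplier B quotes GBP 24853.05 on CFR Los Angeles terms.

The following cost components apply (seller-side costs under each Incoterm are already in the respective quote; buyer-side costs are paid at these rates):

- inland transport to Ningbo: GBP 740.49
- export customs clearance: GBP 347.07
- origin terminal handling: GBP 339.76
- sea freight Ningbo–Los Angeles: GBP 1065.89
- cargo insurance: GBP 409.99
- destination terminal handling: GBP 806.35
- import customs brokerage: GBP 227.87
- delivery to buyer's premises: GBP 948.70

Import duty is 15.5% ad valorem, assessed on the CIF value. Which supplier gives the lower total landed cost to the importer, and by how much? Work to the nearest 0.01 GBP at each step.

Supplier A (EXW):
CIF value = EXW price + inland to port + export clearance + origin terminal + freight + insurance = 22171.38 + 740.49 + 347.07 + 339.76 + 1065.89 + 409.99 = 25074.58
Import duty = 25074.58 × 15.5% = 3886.56
Buyer bears (A): 740.49 + 347.07 + 339.76 + 1065.89 + 409.99 + 806.35 + 227.87 + 948.70 = 4886.12
Landed cost (A) = invoice 22171.38 + 4886.12 + duty 3886.56 = 30944.06
Supplier B (CFR):
CIF value = CFR price + insurance = 24853.05 + 409.99 = 25263.04
Import duty = 25263.04 × 15.5% = 3915.77
Buyer bears (B): 409.99 + 806.35 + 227.87 + 948.70 = 2392.91
Landed cost (B) = invoice 24853.05 + 2392.91 + duty 3915.77 = 31161.73
Difference = |30944.06 − 31161.73| = 217.67

Supplier A is cheaper by GBP 217.67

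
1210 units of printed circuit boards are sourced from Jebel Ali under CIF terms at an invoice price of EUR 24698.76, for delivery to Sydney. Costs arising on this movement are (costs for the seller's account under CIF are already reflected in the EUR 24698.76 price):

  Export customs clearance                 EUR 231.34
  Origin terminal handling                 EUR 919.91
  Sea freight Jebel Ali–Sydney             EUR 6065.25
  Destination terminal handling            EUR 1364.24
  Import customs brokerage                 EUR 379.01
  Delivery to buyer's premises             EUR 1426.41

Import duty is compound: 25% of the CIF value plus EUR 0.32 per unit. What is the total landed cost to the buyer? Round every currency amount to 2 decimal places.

Total landed cost: EUR 34430.31

CIF: the seller pays costs through ocean freight and marine insurance to the destination port.
Already in the invoice (seller's account under CIF): export clearance, origin terminal, freight — exclude.
The CIF price already equals the CIF value: 24698.76
Ad valorem component: 24698.76 × 25% = 6174.69
Specific component: 1210 × 0.32 = 387.20
Import duty = 6174.69 + 387.20 = 6561.89
Buyer bears: destination terminal 1364.24 + brokerage 379.01 + delivery 1426.41 + duty 6561.89 = 9731.55
Landed cost = invoice 24698.76 + 9731.55 = 34430.31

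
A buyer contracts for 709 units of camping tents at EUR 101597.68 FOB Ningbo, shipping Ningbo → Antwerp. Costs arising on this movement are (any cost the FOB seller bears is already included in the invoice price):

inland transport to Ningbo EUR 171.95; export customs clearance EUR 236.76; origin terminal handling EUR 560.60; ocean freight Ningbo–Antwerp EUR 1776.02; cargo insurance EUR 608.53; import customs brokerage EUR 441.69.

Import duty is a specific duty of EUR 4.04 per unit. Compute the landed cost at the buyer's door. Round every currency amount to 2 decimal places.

Total landed cost: EUR 107288.28

FOB: the seller bears costs until goods are on board at the origin port; the buyer bears freight, insurance and all costs thereafter.
Already in the invoice (seller's account under FOB): inland to port, export clearance, origin terminal — exclude.
CIF value = FOB price + freight + insurance = 101597.68 + 1776.02 + 608.53 = 103982.23
Import duty = 709 × 4.04 = 2864.36
Buyer bears: freight 1776.02 + insurance 608.53 + brokerage 441.69 + duty 2864.36 = 5690.60
Landed cost = invoice 101597.68 + 5690.60 = 107288.28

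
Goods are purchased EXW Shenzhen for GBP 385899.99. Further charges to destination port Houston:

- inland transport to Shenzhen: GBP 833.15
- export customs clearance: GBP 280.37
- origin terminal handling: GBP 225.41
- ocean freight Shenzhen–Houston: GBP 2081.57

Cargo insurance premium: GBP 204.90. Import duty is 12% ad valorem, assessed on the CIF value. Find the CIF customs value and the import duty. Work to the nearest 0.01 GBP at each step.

CIF value: GBP 389525.39; import duty: GBP 46743.05

CIF = EXW price + pre-shipment costs + freight + insurance
CIF = 385899.99 + 833.15 + 280.37 + 225.41 + 2081.57 + 204.90 = 389525.39
Import duty = 389525.39 × 12% = 46743.05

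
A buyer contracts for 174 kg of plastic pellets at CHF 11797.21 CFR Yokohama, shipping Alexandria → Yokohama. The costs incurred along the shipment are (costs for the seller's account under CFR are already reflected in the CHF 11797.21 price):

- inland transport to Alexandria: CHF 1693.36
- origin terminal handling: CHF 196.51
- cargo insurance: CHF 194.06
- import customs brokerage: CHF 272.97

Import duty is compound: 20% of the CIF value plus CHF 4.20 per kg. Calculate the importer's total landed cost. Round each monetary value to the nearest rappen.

CFR: the seller pays costs through ocean freight to the destination port, but not insurance.
Already in the invoice (seller's account under CFR): inland to port, origin terminal — exclude.
CIF value = CFR price + insurance = 11797.21 + 194.06 = 11991.27
Ad valorem component: 11991.27 × 20% = 2398.25
Specific component: 174 × 4.20 = 730.80
Import duty = 2398.25 + 730.80 = 3129.05
Buyer bears: insurance 194.06 + brokerage 272.97 + duty 3129.05 = 3596.08
Landed cost = invoice 11797.21 + 3596.08 = 15393.29

Total landed cost: CHF 15393.29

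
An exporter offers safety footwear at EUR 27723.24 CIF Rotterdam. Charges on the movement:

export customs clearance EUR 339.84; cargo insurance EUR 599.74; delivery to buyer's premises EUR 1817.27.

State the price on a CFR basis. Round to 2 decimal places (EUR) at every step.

CFR price: EUR 27123.50

Not relevant to the conversion: export clearance — on the seller under both CIF and CFR; already in the CIF price and stays in the CFR price. delivery — on the buyer under both terms; not part of either seller's price.
From CIF to CFR, the seller no longer bears: insurance.
CFR price = 27723.24 − 599.74 = 27123.50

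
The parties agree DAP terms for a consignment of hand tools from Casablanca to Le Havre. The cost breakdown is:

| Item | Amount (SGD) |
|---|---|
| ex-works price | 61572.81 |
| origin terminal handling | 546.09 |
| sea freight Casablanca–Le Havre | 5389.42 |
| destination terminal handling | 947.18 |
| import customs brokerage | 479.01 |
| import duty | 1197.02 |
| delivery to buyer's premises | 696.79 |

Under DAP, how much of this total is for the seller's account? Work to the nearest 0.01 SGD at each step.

Seller's account: SGD 69152.29

DAP: the seller bears all costs to the named destination except import duty and clearance.
Seller's account: goods 61572.81 + origin terminal 546.09 + freight 5389.42 + destination terminal 947.18 + delivery 696.79 = 69152.29
Buyer's account: brokerage 479.01 + duty 1197.02 = 1676.03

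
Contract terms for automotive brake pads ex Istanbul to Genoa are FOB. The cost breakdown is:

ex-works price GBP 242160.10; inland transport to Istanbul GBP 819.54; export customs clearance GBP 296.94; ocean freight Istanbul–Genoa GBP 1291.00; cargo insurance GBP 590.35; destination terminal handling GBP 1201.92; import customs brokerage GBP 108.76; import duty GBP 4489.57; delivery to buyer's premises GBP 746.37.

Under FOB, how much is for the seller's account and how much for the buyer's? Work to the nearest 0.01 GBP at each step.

FOB: the seller bears costs until goods are on board at the origin port; the buyer bears freight, insurance and all costs thereafter.
Seller's account: goods 242160.10 + inland to port 819.54 + export clearance 296.94 = 243276.58
Buyer's account: freight 1291.00 + insurance 590.35 + destination terminal 1201.92 + brokerage 108.76 + duty 4489.57 + delivery 746.37 = 8427.97

Seller: GBP 243276.58; buyer: GBP 8427.97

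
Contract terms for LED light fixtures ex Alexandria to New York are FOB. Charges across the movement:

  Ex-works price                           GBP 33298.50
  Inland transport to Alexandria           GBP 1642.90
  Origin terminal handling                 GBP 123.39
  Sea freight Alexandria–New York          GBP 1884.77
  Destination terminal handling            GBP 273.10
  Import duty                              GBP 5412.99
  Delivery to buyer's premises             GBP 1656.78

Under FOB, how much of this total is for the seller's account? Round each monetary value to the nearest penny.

FOB: the seller bears costs until goods are on board at the origin port; the buyer bears freight, insurance and all costs thereafter.
Seller's account: goods 33298.50 + inland to port 1642.90 + origin terminal 123.39 = 35064.79
Buyer's account: freight 1884.77 + destination terminal 273.10 + duty 5412.99 + delivery 1656.78 = 9227.64

Seller's account: GBP 35064.79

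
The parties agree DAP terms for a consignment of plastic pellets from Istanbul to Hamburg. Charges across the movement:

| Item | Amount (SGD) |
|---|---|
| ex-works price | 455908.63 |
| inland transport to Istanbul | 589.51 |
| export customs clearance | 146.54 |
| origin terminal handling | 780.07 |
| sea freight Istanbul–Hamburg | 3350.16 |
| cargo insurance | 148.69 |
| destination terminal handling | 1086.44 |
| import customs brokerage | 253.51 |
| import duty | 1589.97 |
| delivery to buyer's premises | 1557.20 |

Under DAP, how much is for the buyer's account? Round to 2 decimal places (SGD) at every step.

Buyer's account: SGD 1843.48

DAP: the seller bears all costs to the named destination except import duty and clearance.
Seller's account: goods 455908.63 + inland to port 589.51 + export clearance 146.54 + origin terminal 780.07 + freight 3350.16 + insurance 148.69 + destination terminal 1086.44 + delivery 1557.20 = 463567.24
Buyer's account: brokerage 253.51 + duty 1589.97 = 1843.48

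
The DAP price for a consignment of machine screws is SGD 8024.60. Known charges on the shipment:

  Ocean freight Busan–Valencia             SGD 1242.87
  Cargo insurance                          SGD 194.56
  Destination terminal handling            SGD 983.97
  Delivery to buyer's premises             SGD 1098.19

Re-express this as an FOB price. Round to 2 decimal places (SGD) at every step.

From DAP to FOB, the seller no longer bears: freight, insurance, destination terminal, delivery.
FOB price = 8024.60 − 1242.87 − 194.56 − 983.97 − 1098.19 = 4505.01

FOB price: SGD 4505.01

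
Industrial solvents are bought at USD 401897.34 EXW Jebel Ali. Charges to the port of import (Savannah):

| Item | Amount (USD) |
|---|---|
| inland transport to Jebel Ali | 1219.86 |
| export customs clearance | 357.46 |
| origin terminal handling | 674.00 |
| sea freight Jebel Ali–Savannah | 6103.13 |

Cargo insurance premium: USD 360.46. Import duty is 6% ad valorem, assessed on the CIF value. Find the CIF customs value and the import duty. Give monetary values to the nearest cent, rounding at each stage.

CIF value: USD 410612.25; import duty: USD 24636.74

CIF = EXW price + pre-shipment costs + freight + insurance
CIF = 401897.34 + 1219.86 + 357.46 + 674.00 + 6103.13 + 360.46 = 410612.25
Import duty = 410612.25 × 6% = 24636.74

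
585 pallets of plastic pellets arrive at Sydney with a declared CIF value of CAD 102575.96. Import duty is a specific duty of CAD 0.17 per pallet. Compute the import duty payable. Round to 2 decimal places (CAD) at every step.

Import duty = 585 × 0.17 = 99.45

Import duty: CAD 99.45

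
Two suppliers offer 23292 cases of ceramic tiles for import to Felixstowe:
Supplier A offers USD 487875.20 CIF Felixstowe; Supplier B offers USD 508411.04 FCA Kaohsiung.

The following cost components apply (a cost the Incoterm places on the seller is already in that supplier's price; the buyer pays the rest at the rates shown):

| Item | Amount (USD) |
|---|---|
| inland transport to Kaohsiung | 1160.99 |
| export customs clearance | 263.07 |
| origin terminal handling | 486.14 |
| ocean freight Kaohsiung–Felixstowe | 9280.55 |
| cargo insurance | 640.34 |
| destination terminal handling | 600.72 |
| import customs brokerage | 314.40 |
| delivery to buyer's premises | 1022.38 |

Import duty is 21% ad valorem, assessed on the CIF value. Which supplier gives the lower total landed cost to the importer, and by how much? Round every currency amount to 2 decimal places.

Supplier A is cheaper by USD 37440.87

Supplier A (CIF):
The CIF price already equals the CIF value: 487875.20
Import duty = 487875.20 × 21% = 102453.79
Buyer bears (A): 600.72 + 314.40 + 1022.38 = 1937.50
Landed cost (A) = invoice 487875.20 + 1937.50 + duty 102453.79 = 592266.49
Supplier B (FCA):
CIF value = FCA price + origin terminal + freight + insurance = 508411.04 + 486.14 + 9280.55 + 640.34 = 518818.07
Import duty = 518818.07 × 21% = 108951.79
Buyer bears (B): 486.14 + 9280.55 + 640.34 + 600.72 + 314.40 + 1022.38 = 12344.53
Landed cost (B) = invoice 508411.04 + 12344.53 + duty 108951.79 = 629707.36
Difference = |592266.49 − 629707.36| = 37440.87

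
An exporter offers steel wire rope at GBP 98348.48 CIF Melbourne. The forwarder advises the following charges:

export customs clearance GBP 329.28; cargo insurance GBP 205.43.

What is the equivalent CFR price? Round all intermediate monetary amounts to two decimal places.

Not relevant to the conversion: export clearance — on the seller under both CIF and CFR; already in the CIF price and stays in the CFR price.
From CIF to CFR, the seller no longer bears: insurance.
CFR price = 98348.48 − 205.43 = 98143.05

CFR price: GBP 98143.05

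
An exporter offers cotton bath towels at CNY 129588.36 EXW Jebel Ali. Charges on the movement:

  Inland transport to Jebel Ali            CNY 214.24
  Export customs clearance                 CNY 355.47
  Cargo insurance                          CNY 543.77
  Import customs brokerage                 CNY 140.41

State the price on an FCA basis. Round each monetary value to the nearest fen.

FCA price: CNY 130158.07

Not relevant to the conversion: brokerage, insurance — on the buyer under both terms; not part of either seller's price.
From EXW to FCA, the seller additionally bears: inland to port, export clearance.
FCA price = 129588.36 + 214.24 + 355.47 = 130158.07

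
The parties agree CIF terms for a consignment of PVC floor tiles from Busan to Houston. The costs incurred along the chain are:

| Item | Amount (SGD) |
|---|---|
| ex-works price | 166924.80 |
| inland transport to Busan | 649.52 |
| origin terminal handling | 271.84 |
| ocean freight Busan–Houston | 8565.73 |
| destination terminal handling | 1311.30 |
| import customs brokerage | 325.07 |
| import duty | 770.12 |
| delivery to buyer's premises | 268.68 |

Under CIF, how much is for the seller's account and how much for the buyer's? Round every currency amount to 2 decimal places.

CIF: the seller pays costs through ocean freight and marine insurance to the destination port.
Seller's account: goods 166924.80 + inland to port 649.52 + origin terminal 271.84 + freight 8565.73 = 176411.89
Buyer's account: destination terminal 1311.30 + brokerage 325.07 + duty 770.12 + delivery 268.68 = 2675.17

Seller: SGD 176411.89; buyer: SGD 2675.17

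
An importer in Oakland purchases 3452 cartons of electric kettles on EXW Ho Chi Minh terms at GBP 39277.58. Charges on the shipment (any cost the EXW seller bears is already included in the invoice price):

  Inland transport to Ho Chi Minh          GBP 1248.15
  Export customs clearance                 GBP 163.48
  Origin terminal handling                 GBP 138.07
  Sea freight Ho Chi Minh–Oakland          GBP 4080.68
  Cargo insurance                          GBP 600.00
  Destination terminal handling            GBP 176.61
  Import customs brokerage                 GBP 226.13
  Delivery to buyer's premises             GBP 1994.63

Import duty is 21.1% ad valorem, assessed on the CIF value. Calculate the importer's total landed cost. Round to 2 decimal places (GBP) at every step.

Total landed cost: GBP 57507.51

EXW: the seller makes goods available at their premises; the buyer bears all onward costs.
CIF value = EXW price + inland to port + export clearance + origin terminal + freight + insurance = 39277.58 + 1248.15 + 163.48 + 138.07 + 4080.68 + 600.00 = 45507.96
Import duty = 45507.96 × 21.1% = 9602.18
Buyer bears: inland to port 1248.15 + export clearance 163.48 + origin terminal 138.07 + freight 4080.68 + insurance 600.00 + destination terminal 176.61 + brokerage 226.13 + delivery 1994.63 + duty 9602.18 = 18229.93
Landed cost = invoice 39277.58 + 18229.93 = 57507.51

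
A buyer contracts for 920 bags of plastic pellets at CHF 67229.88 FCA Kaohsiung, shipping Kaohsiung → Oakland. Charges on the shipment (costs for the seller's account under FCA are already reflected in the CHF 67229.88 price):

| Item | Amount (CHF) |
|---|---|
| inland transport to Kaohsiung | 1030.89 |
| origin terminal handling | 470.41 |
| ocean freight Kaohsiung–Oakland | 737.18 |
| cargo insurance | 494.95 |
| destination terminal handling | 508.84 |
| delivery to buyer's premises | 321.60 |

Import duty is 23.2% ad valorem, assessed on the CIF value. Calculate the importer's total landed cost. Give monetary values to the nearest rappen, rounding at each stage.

FCA: the seller delivers export-cleared goods to the carrier; the buyer bears costs from that point.
Already in the invoice (seller's account under FCA): inland to port — exclude.
CIF value = FCA price + origin terminal + freight + insurance = 67229.88 + 470.41 + 737.18 + 494.95 = 68932.42
Import duty = 68932.42 × 23.2% = 15992.32
Buyer bears: origin terminal 470.41 + freight 737.18 + insurance 494.95 + destination terminal 508.84 + delivery 321.60 + duty 15992.32 = 18525.30
Landed cost = invoice 67229.88 + 18525.30 = 85755.18

Total landed cost: CHF 85755.18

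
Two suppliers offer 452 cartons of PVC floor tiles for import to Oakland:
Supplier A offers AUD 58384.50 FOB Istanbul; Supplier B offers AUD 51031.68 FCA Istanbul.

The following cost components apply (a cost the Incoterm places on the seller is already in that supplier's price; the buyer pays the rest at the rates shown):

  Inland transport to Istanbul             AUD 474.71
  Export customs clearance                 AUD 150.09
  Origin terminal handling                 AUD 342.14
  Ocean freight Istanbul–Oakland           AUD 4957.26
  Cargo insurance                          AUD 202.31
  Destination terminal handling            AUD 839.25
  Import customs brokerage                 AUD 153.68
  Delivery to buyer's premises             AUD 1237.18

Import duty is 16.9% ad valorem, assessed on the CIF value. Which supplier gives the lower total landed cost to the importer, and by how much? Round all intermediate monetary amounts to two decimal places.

Supplier A (FOB):
CIF value = FOB price + freight + insurance = 58384.50 + 4957.26 + 202.31 = 63544.07
Import duty = 63544.07 × 16.9% = 10738.95
Buyer bears (A): 4957.26 + 202.31 + 839.25 + 153.68 + 1237.18 = 7389.68
Landed cost (A) = invoice 58384.50 + 7389.68 + duty 10738.95 = 76513.13
Supplier B (FCA):
CIF value = FCA price + origin terminal + freight + insurance = 51031.68 + 342.14 + 4957.26 + 202.31 = 56533.39
Import duty = 56533.39 × 16.9% = 9554.14
Buyer bears (B): 342.14 + 4957.26 + 202.31 + 839.25 + 153.68 + 1237.18 = 7731.82
Landed cost (B) = invoice 51031.68 + 7731.82 + duty 9554.14 = 68317.64
Difference = |76513.13 − 68317.64| = 8195.49

Supplier B is cheaper by AUD 8195.49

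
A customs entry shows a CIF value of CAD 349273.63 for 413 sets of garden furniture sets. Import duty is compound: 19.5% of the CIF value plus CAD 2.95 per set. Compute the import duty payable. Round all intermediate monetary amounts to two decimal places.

Ad valorem component: 349273.63 × 19.5% = 68108.36
Specific component: 413 × 2.95 = 1218.35
Import duty = 68108.36 + 1218.35 = 69326.71

Import duty: CAD 69326.71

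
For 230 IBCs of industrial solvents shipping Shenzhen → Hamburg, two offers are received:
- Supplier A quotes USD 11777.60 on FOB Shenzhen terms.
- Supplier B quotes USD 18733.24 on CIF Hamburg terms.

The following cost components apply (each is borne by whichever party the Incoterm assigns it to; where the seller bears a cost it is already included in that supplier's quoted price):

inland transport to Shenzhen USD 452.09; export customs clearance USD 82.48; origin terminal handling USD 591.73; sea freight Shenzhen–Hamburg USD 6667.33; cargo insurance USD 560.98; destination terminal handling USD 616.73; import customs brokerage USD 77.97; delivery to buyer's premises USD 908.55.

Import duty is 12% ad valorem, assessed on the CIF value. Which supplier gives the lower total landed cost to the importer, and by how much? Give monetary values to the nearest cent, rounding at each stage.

Supplier A (FOB):
CIF value = FOB price + freight + insurance = 11777.60 + 6667.33 + 560.98 = 19005.91
Import duty = 19005.91 × 12% = 2280.71
Buyer bears (A): 6667.33 + 560.98 + 616.73 + 77.97 + 908.55 = 8831.56
Landed cost (A) = invoice 11777.60 + 8831.56 + duty 2280.71 = 22889.87
Supplier B (CIF):
The CIF price already equals the CIF value: 18733.24
Import duty = 18733.24 × 12% = 2247.99
Buyer bears (B): 616.73 + 77.97 + 908.55 = 1603.25
Landed cost (B) = invoice 18733.24 + 1603.25 + duty 2247.99 = 22584.48
Difference = |22889.87 − 22584.48| = 305.39

Supplier B is cheaper by USD 305.39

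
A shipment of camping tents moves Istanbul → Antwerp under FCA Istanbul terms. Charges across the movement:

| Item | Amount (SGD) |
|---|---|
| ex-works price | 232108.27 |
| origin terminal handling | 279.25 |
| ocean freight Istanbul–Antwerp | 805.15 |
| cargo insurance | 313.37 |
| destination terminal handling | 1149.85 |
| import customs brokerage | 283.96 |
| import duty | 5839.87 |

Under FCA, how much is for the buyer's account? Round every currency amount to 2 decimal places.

FCA: the seller delivers export-cleared goods to the carrier; the buyer bears costs from that point.
Seller's account: goods 232108.27 = 232108.27
Buyer's account: origin terminal 279.25 + freight 805.15 + insurance 313.37 + destination terminal 1149.85 + brokerage 283.96 + duty 5839.87 = 8671.45

Buyer's account: SGD 8671.45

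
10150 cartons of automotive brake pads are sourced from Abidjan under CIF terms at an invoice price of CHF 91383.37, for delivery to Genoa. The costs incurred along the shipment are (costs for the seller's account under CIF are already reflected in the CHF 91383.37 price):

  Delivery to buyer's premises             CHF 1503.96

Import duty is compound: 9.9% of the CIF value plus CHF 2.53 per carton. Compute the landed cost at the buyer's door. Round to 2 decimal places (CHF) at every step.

CIF: the seller pays costs through ocean freight and marine insurance to the destination port.
The CIF price already equals the CIF value: 91383.37
Ad valorem component: 91383.37 × 9.9% = 9046.95
Specific component: 10150 × 2.53 = 25679.50
Import duty = 9046.95 + 25679.50 = 34726.45
Buyer bears: delivery 1503.96 + duty 34726.45 = 36230.41
Landed cost = invoice 91383.37 + 36230.41 = 127613.78

Total landed cost: CHF 127613.78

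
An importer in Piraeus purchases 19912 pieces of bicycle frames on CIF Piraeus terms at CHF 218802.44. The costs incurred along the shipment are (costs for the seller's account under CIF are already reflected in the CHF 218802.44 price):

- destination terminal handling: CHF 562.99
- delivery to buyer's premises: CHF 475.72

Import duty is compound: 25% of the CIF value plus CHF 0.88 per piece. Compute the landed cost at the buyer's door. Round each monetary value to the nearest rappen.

Total landed cost: CHF 292064.32

CIF: the seller pays costs through ocean freight and marine insurance to the destination port.
The CIF price already equals the CIF value: 218802.44
Ad valorem component: 218802.44 × 25% = 54700.61
Specific component: 19912 × 0.88 = 17522.56
Import duty = 54700.61 + 17522.56 = 72223.17
Buyer bears: destination terminal 562.99 + delivery 475.72 + duty 72223.17 = 73261.88
Landed cost = invoice 218802.44 + 73261.88 = 292064.32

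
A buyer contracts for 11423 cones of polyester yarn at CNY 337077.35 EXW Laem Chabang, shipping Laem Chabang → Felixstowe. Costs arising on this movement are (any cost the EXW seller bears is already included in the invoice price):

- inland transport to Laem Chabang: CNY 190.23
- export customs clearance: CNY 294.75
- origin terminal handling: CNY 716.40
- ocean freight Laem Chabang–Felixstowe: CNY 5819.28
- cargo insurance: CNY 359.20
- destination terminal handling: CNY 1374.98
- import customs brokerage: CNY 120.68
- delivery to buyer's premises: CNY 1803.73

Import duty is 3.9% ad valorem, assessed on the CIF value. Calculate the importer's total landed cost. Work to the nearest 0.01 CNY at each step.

EXW: the seller makes goods available at their premises; the buyer bears all onward costs.
CIF value = EXW price + inland to port + export clearance + origin terminal + freight + insurance = 337077.35 + 190.23 + 294.75 + 716.40 + 5819.28 + 359.20 = 344457.21
Import duty = 344457.21 × 3.9% = 13433.83
Buyer bears: inland to port 190.23 + export clearance 294.75 + origin terminal 716.40 + freight 5819.28 + insurance 359.20 + destination terminal 1374.98 + brokerage 120.68 + delivery 1803.73 + duty 13433.83 = 24113.08
Landed cost = invoice 337077.35 + 24113.08 = 361190.43

Total landed cost: CNY 361190.43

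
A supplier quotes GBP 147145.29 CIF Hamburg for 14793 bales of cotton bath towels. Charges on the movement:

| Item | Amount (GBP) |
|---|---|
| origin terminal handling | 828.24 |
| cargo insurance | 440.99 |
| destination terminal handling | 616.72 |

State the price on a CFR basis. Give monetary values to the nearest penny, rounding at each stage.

Not relevant to the conversion: origin terminal — on the seller under both CIF and CFR; already in the CIF price and stays in the CFR price. destination terminal — on the buyer under both terms; not part of either seller's price.
From CIF to CFR, the seller no longer bears: insurance.
CFR price = 147145.29 − 440.99 = 146704.30

CFR price: GBP 146704.30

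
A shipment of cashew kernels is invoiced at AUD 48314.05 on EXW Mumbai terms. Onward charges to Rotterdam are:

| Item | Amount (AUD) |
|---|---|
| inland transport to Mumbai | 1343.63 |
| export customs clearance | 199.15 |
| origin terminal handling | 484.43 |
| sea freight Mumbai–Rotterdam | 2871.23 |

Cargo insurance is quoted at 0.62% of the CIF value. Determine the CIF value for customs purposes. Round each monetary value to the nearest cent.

CIF value: AUD 53544.47

Let C be the CIF value. C = EXW price + pre-shipment costs + freight + 0.62% × C
C − 0.62% × C = 48314.05 + 1343.63 + 199.15 + 484.43 + 2871.23
0.9938 × C = 53212.49
C = 53212.49 / 0.9938 = 53544.47
Insurance premium = 0.62% × 53544.47 = 331.98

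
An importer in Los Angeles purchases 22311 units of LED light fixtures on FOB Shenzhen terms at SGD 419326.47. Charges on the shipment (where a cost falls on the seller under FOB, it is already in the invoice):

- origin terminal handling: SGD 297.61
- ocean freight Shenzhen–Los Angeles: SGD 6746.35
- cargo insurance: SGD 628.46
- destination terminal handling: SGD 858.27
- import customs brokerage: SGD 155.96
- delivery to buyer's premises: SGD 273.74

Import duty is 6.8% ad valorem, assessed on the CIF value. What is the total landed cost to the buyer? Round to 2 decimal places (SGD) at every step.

FOB: the seller bears costs until goods are on board at the origin port; the buyer bears freight, insurance and all costs thereafter.
Already in the invoice (seller's account under FOB): origin terminal — exclude.
CIF value = FOB price + freight + insurance = 419326.47 + 6746.35 + 628.46 = 426701.28
Import duty = 426701.28 × 6.8% = 29015.69
Buyer bears: freight 6746.35 + insurance 628.46 + destination terminal 858.27 + brokerage 155.96 + delivery 273.74 + duty 29015.69 = 37678.47
Landed cost = invoice 419326.47 + 37678.47 = 457004.94

Total landed cost: SGD 457004.94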